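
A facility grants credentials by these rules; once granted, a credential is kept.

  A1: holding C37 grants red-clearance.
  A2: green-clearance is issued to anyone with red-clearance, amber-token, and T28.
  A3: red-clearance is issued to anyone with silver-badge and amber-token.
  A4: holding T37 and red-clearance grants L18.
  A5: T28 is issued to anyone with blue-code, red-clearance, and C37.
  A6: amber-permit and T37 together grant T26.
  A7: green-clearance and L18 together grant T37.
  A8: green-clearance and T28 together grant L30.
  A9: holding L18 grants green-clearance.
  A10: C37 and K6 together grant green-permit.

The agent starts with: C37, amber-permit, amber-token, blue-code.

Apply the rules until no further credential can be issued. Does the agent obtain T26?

No

T26 would need amber-permit and T37 (A6), but T37 is never granted.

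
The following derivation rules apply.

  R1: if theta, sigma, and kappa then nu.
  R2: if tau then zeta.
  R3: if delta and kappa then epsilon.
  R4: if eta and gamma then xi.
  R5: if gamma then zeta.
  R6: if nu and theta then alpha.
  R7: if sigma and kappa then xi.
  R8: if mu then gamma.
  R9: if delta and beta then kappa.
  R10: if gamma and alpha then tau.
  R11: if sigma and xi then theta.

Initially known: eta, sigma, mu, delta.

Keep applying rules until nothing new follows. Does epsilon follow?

No

epsilon would need delta and kappa (R3), but kappa is never established.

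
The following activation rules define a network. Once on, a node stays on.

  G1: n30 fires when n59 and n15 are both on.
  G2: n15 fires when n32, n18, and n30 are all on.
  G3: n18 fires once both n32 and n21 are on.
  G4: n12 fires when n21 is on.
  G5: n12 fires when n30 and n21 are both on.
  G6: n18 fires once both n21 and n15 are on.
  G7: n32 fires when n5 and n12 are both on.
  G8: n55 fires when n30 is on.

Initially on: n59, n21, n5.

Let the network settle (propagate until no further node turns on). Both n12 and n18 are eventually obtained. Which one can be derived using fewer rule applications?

n12

n12: n21 is on, so n12 fires (G4). [1 rule application]
n18: G4: n21 on → n12 on. G7: n5 and n12 on → n32 on. n32 and n21 are on, so n18 fires (G3). [3 rule applications]
n12 needs fewer.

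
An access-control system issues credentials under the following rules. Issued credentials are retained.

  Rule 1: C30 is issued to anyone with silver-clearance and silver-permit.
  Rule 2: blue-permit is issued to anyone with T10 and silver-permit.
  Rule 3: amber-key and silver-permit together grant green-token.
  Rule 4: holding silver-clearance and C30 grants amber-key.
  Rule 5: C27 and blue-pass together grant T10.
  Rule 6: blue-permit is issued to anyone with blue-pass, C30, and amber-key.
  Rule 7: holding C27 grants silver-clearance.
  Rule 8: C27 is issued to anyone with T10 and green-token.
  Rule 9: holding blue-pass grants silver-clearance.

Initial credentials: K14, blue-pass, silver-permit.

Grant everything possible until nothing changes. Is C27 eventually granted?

No

C27 would need T10 and green-token (Rule 8), but T10 is never granted.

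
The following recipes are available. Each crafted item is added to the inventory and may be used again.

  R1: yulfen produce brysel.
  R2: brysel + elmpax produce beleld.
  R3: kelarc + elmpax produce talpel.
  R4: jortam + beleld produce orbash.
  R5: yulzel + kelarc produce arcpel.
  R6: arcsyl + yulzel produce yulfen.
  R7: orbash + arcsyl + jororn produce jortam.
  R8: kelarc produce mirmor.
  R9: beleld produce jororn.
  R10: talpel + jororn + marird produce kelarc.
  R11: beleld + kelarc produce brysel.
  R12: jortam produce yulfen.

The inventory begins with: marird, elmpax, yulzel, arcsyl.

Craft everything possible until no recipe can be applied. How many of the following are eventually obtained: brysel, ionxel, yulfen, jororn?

Using R6, arcsyl and yulzel make yulfen.
Using R1, yulfen makes brysel.
Using R2, brysel and elmpax make beleld.
Using R9, beleld makes jororn.
brysel: reached.
No rule produces ionxel, and it is not given.
yulfen: reached.
jororn: reached.
Reached: brysel, yulfen, and jororn — 3 of the 4.

3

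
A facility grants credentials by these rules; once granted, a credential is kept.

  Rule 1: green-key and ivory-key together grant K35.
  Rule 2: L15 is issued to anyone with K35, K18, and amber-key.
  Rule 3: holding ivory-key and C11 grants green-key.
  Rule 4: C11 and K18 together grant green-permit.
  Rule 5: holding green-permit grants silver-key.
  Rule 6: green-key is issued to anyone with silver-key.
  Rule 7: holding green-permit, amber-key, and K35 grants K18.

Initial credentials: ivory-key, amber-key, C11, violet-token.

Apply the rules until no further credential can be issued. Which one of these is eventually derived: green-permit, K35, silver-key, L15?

K35

Holding ivory-key and C11 grants green-key (Rule 3).
Holding green-key and ivory-key grants K35 (Rule 1).
silver-key would need green-permit (Rule 5), but green-permit is never granted. green-permit would need C11 and K18 (Rule 4), but K18 is never granted. L15 would need K35, K18, and amber-key (Rule 2), but K18 is never granted.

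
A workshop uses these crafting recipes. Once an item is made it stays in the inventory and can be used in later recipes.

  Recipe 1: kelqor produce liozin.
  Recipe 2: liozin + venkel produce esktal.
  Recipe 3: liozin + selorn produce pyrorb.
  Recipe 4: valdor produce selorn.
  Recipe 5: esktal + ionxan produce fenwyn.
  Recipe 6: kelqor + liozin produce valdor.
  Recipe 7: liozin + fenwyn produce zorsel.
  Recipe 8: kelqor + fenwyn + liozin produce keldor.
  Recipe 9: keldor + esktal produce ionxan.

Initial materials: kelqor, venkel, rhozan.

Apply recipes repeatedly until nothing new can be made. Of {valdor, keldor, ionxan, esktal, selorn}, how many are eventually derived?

3

Using Recipe 1, kelqor makes liozin.
liozin + venkel → esktal (Recipe 2).
kelqor + liozin → valdor (Recipe 6).
Using Recipe 4, valdor makes selorn.
valdor: reached.
keldor would need kelqor, fenwyn, and liozin (Recipe 8), but fenwyn is never obtained.
ionxan would need keldor and esktal (Recipe 9), but keldor is never obtained.
esktal: reached.
selorn: reached.
Reached: valdor, esktal, and selorn — 3 of the 5.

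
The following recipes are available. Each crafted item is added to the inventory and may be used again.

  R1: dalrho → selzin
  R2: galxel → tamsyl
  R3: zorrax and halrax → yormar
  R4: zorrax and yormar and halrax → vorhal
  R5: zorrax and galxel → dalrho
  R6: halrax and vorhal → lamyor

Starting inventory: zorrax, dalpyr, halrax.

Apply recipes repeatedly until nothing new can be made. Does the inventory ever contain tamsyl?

tamsyl would need galxel (R2), but galxel is never obtained.

No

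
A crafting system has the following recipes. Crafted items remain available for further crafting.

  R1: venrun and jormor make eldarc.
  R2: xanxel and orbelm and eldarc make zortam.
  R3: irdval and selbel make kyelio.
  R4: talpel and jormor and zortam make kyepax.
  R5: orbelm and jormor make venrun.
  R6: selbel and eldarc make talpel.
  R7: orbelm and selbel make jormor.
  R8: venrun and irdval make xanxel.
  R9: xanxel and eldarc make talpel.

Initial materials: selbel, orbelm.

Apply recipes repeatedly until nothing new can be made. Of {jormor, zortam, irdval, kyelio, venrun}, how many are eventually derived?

2

Using R7, orbelm and selbel make jormor.
Using R5, orbelm and jormor make venrun.
jormor: reached.
zortam would need xanxel, orbelm, and eldarc (R2), but xanxel is never obtained.
No rule produces irdval, and it is not given.
kyelio would need irdval and selbel (R3), but irdval is never obtained.
venrun: reached.
Reached: jormor and venrun — 2 of the 5.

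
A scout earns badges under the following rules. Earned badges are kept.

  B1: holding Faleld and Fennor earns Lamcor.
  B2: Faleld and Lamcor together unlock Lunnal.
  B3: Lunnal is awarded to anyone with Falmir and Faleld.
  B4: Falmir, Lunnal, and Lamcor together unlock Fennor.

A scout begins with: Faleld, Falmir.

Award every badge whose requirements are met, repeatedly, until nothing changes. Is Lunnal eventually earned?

With Falmir and Faleld, Lunnal is earned (B3).

Yes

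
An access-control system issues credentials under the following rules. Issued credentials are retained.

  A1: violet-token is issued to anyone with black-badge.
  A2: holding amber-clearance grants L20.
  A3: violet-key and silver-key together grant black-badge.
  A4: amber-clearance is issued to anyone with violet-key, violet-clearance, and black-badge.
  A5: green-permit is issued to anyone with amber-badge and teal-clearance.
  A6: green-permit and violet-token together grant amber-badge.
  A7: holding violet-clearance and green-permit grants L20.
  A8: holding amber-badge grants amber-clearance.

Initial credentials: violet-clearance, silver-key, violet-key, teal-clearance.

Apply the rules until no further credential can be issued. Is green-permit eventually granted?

green-permit would need amber-badge and teal-clearance (A5), but amber-badge is never granted.

No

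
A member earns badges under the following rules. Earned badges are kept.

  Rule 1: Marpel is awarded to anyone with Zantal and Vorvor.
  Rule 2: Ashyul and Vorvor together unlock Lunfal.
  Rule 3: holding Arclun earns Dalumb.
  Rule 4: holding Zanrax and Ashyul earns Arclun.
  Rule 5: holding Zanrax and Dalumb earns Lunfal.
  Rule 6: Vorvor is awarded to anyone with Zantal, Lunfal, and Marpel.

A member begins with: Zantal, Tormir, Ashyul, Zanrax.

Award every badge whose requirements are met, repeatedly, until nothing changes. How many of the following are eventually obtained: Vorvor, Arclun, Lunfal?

With Zanrax and Ashyul, Arclun is earned (Rule 4).
With Arclun, Dalumb is earned (Rule 3).
With Zanrax and Dalumb, Lunfal is earned (Rule 5).
Vorvor would need Zantal, Lunfal, and Marpel (Rule 6), but Marpel is never earned.
Arclun: reached.
Lunfal: reached.
Reached: Arclun and Lunfal — 2 of the 3.

2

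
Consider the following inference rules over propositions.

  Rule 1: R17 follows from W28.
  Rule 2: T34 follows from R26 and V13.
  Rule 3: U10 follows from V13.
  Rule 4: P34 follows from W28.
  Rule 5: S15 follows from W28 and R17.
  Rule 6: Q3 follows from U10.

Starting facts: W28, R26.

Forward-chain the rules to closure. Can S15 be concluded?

Yes

W28 holds, so R17 follows (Rule 1).
W28 and R17 hold, so S15 follows (Rule 5).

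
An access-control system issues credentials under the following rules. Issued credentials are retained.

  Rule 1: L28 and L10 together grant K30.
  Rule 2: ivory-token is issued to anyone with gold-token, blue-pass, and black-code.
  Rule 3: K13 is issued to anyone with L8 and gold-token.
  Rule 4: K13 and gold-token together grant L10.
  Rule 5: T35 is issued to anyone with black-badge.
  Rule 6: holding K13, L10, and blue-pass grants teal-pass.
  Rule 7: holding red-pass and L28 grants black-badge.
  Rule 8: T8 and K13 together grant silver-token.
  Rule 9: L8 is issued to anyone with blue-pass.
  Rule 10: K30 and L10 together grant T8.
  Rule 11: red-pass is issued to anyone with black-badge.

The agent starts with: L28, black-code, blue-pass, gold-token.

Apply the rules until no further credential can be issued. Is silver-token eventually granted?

Yes

Holding blue-pass grants L8 (Rule 9).
Holding L8 and gold-token grants K13 (Rule 3).
Holding K13 and gold-token grants L10 (Rule 4).
Holding L28 and L10 grants K30 (Rule 1).
Holding K30 and L10 grants T8 (Rule 10).
Holding T8 and K13 grants silver-token (Rule 8).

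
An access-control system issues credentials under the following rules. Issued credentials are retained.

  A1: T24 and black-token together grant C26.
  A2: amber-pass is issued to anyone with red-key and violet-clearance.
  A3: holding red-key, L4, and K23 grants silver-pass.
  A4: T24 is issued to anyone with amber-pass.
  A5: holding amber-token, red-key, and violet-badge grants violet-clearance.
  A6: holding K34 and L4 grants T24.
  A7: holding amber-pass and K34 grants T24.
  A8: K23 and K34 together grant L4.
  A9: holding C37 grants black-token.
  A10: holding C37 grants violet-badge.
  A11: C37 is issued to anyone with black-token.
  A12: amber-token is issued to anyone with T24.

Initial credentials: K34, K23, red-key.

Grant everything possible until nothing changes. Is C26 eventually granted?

C26 would need T24 and black-token (A1), but black-token is never granted.

No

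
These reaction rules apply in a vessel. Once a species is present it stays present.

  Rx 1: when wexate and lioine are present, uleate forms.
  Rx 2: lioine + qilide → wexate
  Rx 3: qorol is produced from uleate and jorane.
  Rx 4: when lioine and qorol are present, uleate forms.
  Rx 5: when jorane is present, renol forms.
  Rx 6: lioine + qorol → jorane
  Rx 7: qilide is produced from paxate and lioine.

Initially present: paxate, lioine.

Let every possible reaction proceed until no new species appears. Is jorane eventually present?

No

jorane would need lioine and qorol (Rx 6), but qorol never forms.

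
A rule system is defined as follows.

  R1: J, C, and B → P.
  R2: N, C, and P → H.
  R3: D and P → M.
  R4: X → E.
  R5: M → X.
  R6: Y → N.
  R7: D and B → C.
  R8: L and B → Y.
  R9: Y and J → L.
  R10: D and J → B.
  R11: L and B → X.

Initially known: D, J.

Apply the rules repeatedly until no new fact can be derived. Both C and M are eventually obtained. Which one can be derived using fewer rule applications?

C: D and J hold, so B follows (R10). From D and B, R7 gives C. [2 rule applications]
M: D and J hold, so B follows (R10). From D and B, R7 gives C. From J, C, and B, R1 gives P. D and P hold, so M follows (R3). [4 rule applications]
C needs fewer.

C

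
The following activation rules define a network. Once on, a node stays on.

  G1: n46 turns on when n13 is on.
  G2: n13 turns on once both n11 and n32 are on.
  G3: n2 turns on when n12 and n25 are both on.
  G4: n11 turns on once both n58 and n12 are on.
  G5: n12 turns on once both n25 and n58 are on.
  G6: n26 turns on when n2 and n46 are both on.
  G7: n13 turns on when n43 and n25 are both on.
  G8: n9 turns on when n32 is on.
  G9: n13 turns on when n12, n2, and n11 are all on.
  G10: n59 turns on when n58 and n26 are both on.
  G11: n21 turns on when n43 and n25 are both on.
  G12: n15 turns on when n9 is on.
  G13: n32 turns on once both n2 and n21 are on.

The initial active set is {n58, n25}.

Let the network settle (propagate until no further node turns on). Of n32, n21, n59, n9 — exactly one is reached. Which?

n59

G5: n25 and n58 on → n12 on.
G4: n58 and n12 on → n11 on.
G3: n12 and n25 on → n2 on.
G9: n12, n2, and n11 on → n13 on.
n13 is on, so n46 turns on (G1).
G6: n2 and n46 on → n26 on.
G10: n58 and n26 on → n59 on.
n21 would need n43 and n25 (G11), but n43 never turns on. n9 would need n32 (G8), but n32 never turns on. n32 would need n2 and n21 (G13), but n21 never turns on.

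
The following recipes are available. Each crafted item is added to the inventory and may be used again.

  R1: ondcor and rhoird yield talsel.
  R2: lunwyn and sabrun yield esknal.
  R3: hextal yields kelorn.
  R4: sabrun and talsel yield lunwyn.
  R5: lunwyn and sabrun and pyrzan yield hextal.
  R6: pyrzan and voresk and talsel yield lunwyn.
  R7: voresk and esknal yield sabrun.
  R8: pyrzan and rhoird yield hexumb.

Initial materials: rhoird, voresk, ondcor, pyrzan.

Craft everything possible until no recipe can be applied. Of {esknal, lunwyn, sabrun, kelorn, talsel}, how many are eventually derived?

2

ondcor and rhoird → talsel (R1).
Using R6, pyrzan, voresk, and talsel make lunwyn.
esknal would need lunwyn and sabrun (R2), but sabrun is never obtained.
lunwyn: reached.
sabrun would need voresk and esknal (R7), but esknal is never obtained.
kelorn would need hextal (R3), but hextal is never obtained.
talsel: reached.
Reached: lunwyn and talsel — 2 of the 5.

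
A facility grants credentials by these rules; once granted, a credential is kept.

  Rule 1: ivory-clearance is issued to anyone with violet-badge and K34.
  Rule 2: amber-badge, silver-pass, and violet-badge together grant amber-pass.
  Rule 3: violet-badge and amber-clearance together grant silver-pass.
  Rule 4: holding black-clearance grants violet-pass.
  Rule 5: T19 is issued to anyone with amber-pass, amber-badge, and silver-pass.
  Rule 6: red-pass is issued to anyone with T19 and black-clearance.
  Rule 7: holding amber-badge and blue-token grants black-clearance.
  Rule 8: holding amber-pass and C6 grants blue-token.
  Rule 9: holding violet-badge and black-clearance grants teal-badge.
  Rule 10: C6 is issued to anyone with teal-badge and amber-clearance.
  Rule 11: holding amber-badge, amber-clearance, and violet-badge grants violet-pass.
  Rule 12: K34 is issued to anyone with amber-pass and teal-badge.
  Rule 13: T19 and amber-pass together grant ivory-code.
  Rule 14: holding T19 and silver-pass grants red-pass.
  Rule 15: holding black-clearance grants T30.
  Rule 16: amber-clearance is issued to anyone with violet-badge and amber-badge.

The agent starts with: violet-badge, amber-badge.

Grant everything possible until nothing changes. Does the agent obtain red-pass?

Holding violet-badge and amber-badge grants amber-clearance (Rule 16).
Holding violet-badge and amber-clearance grants silver-pass (Rule 3).
Holding amber-badge, silver-pass, and violet-badge grants amber-pass (Rule 2).
Holding amber-pass, amber-badge, and silver-pass grants T19 (Rule 5).
Holding T19 and silver-pass grants red-pass (Rule 14).

Yes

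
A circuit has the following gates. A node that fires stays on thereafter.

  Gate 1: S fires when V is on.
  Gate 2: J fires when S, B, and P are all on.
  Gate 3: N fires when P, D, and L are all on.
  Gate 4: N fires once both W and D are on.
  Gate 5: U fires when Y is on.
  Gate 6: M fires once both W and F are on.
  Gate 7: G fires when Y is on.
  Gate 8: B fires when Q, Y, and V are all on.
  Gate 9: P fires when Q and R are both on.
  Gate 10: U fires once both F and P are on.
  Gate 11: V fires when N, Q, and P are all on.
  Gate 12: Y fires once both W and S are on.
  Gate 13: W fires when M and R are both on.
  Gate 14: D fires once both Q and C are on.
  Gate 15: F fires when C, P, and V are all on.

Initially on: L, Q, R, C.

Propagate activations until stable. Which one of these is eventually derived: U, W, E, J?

U

Gate 14: Q and C on → D on.
Gate 9: Q and R on → P on.
Gate 3: P, D, and L on → N on.
N, Q, and P are on, so V fires (Gate 11).
C, P, and V are on, so F fires (Gate 15).
F and P are on, so U fires (Gate 10).
No rule produces E, and it is not given. J would need S, B, and P (Gate 2), but B never turns on. W would need M and R (Gate 13), but M never turns on.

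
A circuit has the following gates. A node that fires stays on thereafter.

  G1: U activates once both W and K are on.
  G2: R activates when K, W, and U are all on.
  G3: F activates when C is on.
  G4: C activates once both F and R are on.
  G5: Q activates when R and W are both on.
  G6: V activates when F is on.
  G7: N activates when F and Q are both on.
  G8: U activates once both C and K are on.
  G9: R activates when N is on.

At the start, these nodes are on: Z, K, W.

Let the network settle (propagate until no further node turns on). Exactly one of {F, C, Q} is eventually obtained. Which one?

Q

W and K are on, so U activates (G1).
G2: K, W, and U on → R on.
G5: R and W on → Q on.
F would need C (G3), but C never turns on. C would need F and R (G4), but F never turns on.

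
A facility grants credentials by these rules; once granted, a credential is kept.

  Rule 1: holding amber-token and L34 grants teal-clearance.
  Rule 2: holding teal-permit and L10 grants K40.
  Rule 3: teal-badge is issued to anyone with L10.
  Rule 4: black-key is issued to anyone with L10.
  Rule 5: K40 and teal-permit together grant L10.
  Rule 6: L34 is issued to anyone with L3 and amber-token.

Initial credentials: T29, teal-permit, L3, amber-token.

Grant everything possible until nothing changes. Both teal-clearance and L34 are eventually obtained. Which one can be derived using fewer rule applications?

L34

L34: Holding L3 and amber-token grants L34 (Rule 6). [1 rule application]
teal-clearance: Holding L3 and amber-token grants L34 (Rule 6). Holding amber-token and L34 grants teal-clearance (Rule 1). [2 rule applications]
L34 needs fewer.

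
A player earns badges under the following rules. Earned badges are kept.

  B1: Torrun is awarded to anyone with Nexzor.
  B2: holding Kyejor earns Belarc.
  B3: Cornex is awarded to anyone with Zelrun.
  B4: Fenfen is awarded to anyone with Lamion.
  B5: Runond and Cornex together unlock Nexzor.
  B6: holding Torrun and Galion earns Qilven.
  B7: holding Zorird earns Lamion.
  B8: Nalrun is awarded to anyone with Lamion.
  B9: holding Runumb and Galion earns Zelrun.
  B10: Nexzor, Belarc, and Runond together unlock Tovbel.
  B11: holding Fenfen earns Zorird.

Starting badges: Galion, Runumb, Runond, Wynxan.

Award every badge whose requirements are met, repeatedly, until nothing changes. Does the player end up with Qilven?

With Runumb and Galion, Zelrun is earned (B9).
With Zelrun, Cornex is earned (B3).
With Runond and Cornex, Nexzor is earned (B5).
With Nexzor, Torrun is earned (B1).
With Torrun and Galion, Qilven is earned (B6).

Yes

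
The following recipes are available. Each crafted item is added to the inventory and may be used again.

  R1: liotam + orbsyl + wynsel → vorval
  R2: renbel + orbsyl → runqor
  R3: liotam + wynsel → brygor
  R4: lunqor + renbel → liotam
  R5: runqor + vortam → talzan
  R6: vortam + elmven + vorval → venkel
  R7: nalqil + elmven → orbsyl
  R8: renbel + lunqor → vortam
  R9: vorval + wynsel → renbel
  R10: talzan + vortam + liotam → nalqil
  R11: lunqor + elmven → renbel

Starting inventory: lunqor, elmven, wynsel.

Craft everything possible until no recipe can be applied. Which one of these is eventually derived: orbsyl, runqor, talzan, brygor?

brygor

lunqor + elmven → renbel (R11).
lunqor + renbel → liotam (R4).
liotam + wynsel → brygor (R3).
orbsyl would need nalqil and elmven (R7), but nalqil is never obtained. talzan would need runqor and vortam (R5), but runqor is never obtained. runqor would need renbel and orbsyl (R2), but orbsyl is never obtained.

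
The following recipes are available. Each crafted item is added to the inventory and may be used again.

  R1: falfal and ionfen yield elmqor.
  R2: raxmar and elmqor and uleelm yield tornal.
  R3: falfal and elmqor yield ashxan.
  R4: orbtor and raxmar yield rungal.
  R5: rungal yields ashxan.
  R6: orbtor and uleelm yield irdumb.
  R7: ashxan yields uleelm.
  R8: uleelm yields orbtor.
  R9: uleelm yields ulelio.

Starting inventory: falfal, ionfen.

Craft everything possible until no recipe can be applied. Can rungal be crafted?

rungal would need orbtor and raxmar (R4), but raxmar is never obtained.

No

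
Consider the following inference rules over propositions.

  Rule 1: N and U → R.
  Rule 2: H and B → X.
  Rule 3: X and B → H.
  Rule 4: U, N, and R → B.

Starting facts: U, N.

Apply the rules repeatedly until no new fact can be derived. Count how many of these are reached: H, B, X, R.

2

From N and U, Rule 1 gives R.
U, N, and R hold, so B follows (Rule 4).
H would need X and B (Rule 3), but X is never established.
B: reached.
X would need H and B (Rule 2), but H is never established.
R: reached.
Reached: B and R — 2 of the 4.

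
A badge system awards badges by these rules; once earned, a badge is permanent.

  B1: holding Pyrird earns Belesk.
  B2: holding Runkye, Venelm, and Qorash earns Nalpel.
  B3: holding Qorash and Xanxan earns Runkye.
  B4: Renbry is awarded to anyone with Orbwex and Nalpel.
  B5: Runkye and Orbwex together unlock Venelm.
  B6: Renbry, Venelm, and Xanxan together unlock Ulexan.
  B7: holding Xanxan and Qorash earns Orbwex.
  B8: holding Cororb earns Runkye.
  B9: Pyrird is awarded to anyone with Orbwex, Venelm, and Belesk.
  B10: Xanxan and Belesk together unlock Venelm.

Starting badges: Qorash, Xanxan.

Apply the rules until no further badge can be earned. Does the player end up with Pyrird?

Pyrird would need Orbwex, Venelm, and Belesk (B9), but Belesk is never earned.

No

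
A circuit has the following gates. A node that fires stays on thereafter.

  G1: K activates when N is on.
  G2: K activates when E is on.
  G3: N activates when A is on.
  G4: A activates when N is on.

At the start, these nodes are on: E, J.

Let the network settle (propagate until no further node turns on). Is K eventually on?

E is on, so K activates (G2).

Yes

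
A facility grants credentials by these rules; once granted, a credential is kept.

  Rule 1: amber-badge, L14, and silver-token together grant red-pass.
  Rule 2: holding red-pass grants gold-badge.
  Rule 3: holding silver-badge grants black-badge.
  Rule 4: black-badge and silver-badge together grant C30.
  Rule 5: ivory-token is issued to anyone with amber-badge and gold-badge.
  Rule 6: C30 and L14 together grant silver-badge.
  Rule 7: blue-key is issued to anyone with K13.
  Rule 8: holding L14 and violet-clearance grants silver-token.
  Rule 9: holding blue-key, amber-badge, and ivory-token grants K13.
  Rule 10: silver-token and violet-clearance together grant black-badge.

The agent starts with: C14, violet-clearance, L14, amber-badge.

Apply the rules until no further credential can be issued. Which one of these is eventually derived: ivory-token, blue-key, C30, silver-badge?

ivory-token

Holding L14 and violet-clearance grants silver-token (Rule 8).
Holding amber-badge, L14, and silver-token grants red-pass (Rule 1).
Holding red-pass grants gold-badge (Rule 2).
Holding amber-badge and gold-badge grants ivory-token (Rule 5).
C30 would need black-badge and silver-badge (Rule 4), but silver-badge is never granted. blue-key would need K13 (Rule 7), but K13 is never granted. silver-badge would need C30 and L14 (Rule 6), but C30 is never granted.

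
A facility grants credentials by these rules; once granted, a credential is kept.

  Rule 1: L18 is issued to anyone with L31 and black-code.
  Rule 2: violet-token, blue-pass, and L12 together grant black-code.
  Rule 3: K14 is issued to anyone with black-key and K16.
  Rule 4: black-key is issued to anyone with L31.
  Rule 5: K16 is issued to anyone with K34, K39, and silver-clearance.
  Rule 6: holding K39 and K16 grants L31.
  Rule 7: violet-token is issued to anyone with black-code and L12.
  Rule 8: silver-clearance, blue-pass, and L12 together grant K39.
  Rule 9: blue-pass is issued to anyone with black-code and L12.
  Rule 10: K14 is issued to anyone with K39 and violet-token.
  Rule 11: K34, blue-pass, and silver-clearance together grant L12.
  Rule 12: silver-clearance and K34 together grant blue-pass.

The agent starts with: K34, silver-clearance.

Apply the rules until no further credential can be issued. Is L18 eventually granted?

No

L18 would need L31 and black-code (Rule 1), but black-code is never granted.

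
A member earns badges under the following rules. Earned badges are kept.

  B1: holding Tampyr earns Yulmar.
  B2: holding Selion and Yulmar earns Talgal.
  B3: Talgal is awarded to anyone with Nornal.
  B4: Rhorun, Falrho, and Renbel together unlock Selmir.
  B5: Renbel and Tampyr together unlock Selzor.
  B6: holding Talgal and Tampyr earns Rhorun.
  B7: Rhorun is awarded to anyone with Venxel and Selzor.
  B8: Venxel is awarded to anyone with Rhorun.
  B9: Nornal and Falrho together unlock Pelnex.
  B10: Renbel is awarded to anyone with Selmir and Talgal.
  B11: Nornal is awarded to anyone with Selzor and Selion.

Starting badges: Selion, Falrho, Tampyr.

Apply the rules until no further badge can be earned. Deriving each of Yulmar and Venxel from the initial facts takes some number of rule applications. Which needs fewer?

Yulmar

Yulmar: With Tampyr, Yulmar is earned (B1). [1 rule application]
Venxel: With Tampyr, Yulmar is earned (B1). With Selion and Yulmar, Talgal is earned (B2). With Talgal and Tampyr, Rhorun is earned (B6). With Rhorun, Venxel is earned (B8). [4 rule applications]
Yulmar needs fewer.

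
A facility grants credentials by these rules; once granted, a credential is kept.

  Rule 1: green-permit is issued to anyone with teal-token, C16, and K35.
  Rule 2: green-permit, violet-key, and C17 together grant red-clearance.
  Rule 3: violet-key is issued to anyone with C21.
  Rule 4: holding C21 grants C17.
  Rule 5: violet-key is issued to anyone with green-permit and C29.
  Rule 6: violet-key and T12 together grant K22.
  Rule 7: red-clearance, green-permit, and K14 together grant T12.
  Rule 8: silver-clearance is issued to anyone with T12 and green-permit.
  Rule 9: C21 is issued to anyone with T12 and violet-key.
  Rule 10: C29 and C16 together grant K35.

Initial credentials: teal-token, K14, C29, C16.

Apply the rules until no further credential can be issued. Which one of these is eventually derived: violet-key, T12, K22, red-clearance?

Holding C29 and C16 grants K35 (Rule 10).
Holding teal-token, C16, and K35 grants green-permit (Rule 1).
Holding green-permit and C29 grants violet-key (Rule 5).
K22 would need violet-key and T12 (Rule 6), but T12 is never granted. T12 would need red-clearance, green-permit, and K14 (Rule 7), but red-clearance is never granted. red-clearance would need green-permit, violet-key, and C17 (Rule 2), but C17 is never granted.

violet-key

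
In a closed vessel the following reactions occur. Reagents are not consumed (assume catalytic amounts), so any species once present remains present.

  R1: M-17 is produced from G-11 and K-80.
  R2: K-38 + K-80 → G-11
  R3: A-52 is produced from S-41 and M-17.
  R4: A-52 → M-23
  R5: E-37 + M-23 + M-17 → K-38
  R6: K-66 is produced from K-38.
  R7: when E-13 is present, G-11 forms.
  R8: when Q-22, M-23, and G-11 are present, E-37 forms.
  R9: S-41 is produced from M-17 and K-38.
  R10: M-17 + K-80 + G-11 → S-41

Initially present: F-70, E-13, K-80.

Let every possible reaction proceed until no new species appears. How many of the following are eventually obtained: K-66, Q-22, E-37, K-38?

0

K-66 would need K-38 (R6), but K-38 never forms.
No rule produces Q-22, and it is not given.
E-37 would need Q-22, M-23, and G-11 (R8), but Q-22 never forms.
K-38 would need E-37, M-23, and M-17 (R5), but E-37 never forms.
None of the 4 are reached.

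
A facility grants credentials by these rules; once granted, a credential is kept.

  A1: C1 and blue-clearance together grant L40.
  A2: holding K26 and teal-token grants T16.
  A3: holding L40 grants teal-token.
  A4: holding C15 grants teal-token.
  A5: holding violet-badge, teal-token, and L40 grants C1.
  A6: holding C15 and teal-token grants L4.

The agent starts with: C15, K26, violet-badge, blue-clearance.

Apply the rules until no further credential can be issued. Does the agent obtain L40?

L40 would need C1 and blue-clearance (A1), but C1 is never granted.

No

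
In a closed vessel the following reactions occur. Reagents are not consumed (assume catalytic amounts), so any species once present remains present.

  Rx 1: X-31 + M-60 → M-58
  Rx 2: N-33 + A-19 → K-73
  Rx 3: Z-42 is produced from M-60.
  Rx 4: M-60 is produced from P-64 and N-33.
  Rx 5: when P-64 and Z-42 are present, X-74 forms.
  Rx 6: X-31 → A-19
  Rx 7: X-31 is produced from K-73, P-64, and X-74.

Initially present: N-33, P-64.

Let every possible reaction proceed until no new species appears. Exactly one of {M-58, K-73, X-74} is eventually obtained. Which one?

P-64 and N-33 present → M-60 forms (Rx 4).
M-60 present → Z-42 forms (Rx 3).
P-64 and Z-42 present → X-74 forms (Rx 5).
M-58 would need X-31 and M-60 (Rx 1), but X-31 never forms. K-73 would need N-33 and A-19 (Rx 2), but A-19 never forms.

X-74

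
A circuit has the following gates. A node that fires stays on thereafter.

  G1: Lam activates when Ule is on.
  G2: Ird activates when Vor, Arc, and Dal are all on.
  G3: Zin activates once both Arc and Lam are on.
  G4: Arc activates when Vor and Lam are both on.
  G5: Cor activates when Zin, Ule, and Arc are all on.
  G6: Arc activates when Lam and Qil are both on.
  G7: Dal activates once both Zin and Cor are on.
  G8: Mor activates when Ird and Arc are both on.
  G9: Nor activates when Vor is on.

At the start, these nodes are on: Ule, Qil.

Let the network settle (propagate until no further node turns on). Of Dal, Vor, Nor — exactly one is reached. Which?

Dal

G1: Ule on → Lam on.
Lam and Qil are on, so Arc activates (G6).
Arc and Lam are on, so Zin activates (G3).
G5: Zin, Ule, and Arc on → Cor on.
G7: Zin and Cor on → Dal on.
No rule produces Vor, and it is not given. Nor would need Vor (G9), but Vor never turns on.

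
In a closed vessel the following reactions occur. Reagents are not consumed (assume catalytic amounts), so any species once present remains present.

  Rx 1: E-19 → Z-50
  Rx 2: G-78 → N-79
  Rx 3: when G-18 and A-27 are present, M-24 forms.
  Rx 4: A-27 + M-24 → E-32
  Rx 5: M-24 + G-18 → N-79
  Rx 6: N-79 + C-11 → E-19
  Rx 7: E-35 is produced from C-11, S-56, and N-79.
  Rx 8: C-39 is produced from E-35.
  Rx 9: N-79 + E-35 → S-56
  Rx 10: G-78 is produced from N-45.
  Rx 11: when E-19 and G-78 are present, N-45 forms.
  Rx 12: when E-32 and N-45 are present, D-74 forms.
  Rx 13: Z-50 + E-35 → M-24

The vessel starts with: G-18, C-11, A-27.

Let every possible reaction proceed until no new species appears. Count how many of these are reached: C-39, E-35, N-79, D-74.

1

G-18 and A-27 present → M-24 forms (Rx 3).
M-24 and G-18 present → N-79 forms (Rx 5).
C-39 would need E-35 (Rx 8), but E-35 never forms.
E-35 would need C-11, S-56, and N-79 (Rx 7), but S-56 never forms.
N-79: reached.
D-74 would need E-32 and N-45 (Rx 12), but N-45 never forms.
Reached: N-79 — 1 of the 4.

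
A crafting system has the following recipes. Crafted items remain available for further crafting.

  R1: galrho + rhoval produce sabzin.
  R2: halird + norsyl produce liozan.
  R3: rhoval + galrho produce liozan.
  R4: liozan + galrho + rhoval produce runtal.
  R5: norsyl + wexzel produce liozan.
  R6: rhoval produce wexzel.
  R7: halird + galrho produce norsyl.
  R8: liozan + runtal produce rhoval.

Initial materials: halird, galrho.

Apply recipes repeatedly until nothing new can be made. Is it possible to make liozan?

Yes

Using R7, halird and galrho make norsyl.
halird + norsyl → liozan (R2).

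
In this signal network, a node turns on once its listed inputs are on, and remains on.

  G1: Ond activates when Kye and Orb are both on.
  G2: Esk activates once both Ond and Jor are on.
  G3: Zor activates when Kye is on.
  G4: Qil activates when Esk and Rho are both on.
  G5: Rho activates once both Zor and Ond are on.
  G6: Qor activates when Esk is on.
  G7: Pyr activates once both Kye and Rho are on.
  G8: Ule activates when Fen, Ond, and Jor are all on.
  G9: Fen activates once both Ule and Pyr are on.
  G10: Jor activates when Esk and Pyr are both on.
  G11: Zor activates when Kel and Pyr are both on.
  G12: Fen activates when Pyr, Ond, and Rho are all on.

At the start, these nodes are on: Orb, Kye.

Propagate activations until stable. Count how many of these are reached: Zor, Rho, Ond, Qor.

3

G3: Kye on → Zor on.
G1: Kye and Orb on → Ond on.
Zor and Ond are on, so Rho activates (G5).
Zor: reached.
Rho: reached.
Ond: reached.
Qor would need Esk (G6), but Esk never turns on.
Reached: Zor, Rho, and Ond — 3 of the 4.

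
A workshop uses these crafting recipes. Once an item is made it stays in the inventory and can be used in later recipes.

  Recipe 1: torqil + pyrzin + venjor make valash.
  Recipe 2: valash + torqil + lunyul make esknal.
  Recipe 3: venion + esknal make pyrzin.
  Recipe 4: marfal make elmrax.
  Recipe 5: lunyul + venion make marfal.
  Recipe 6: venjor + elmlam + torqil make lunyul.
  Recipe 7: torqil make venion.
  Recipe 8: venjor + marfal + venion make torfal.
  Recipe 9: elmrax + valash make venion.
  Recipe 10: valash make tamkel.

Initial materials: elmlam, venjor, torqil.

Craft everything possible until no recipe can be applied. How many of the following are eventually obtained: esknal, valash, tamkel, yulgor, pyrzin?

esknal would need valash, torqil, and lunyul (Recipe 2), but valash is never obtained.
valash would need torqil, pyrzin, and venjor (Recipe 1), but pyrzin is never obtained.
tamkel would need valash (Recipe 10), but valash is never obtained.
No rule produces yulgor, and it is not given.
pyrzin would need venion and esknal (Recipe 3), but esknal is never obtained.
None of the 5 are reached.

0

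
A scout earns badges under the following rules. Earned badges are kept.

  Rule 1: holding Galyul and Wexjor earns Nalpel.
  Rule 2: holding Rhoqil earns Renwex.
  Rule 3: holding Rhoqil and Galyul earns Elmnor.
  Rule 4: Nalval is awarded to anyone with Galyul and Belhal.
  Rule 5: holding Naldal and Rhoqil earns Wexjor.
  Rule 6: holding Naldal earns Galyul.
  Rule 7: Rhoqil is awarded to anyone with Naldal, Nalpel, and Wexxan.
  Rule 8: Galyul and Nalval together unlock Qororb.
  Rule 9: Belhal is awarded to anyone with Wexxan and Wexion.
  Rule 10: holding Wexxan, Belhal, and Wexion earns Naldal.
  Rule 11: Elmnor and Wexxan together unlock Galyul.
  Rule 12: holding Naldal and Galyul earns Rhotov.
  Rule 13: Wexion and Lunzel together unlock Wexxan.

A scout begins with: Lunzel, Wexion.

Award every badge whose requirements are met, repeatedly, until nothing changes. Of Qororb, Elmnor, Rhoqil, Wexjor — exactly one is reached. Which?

Qororb

With Wexion and Lunzel, Wexxan is earned (Rule 13).
With Wexxan and Wexion, Belhal is earned (Rule 9).
With Wexxan, Belhal, and Wexion, Naldal is earned (Rule 10).
With Naldal, Galyul is earned (Rule 6).
With Galyul and Belhal, Nalval is earned (Rule 4).
With Galyul and Nalval, Qororb is earned (Rule 8).
Wexjor would need Naldal and Rhoqil (Rule 5), but Rhoqil is never earned. Rhoqil would need Naldal, Nalpel, and Wexxan (Rule 7), but Nalpel is never earned. Elmnor would need Rhoqil and Galyul (Rule 3), but Rhoqil is never earned.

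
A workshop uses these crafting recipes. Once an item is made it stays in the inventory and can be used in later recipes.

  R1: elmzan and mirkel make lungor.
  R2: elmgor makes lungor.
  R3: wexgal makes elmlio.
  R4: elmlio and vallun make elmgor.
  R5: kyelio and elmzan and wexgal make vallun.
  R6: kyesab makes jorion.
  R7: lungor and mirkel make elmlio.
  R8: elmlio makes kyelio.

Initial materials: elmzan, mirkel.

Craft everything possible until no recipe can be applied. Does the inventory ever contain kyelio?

Yes

Using R1, elmzan and mirkel make lungor.
lungor and mirkel → elmlio (R7).
elmlio → kyelio (R8).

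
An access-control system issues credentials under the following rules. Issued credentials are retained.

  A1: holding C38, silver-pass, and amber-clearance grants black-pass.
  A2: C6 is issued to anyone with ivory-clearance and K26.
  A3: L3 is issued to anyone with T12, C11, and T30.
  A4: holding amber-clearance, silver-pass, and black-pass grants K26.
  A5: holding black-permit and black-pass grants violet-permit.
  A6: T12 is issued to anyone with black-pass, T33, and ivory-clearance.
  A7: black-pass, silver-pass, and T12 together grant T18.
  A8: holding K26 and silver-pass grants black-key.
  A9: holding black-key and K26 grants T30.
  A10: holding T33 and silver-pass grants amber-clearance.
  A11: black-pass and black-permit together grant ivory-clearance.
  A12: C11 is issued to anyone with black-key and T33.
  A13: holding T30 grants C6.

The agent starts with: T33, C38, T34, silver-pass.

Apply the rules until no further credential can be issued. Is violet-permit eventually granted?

violet-permit would need black-permit and black-pass (A5), but black-permit is never granted.

No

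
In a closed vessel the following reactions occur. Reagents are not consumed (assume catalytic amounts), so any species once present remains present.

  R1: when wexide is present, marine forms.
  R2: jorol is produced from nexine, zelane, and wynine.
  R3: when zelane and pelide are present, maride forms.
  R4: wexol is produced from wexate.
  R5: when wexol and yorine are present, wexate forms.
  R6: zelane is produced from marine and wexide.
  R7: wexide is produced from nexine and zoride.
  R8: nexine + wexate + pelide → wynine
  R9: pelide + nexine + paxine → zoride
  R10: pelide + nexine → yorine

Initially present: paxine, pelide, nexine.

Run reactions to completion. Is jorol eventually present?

No

jorol would need nexine, zelane, and wynine (R2), but wynine never forms.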